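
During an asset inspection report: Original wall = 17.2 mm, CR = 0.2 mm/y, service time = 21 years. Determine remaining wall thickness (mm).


Remaining wall = original − CR × time
t = 17.2 − 0.2*21 = 17.2 − 4.2 = 13.0 mm

13.0 mm


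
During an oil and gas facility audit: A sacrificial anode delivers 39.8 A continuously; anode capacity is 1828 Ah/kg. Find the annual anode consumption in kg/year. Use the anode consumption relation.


Annual consumption = current * hours per year / capacity
Rate = 39.8 * 8760 / 1828 = 190.7 kg/year

190.7 kg/year


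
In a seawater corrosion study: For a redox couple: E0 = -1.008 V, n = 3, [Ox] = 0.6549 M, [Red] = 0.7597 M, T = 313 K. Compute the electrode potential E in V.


Apply the Nernst equation: E = E0 + (RT/nF)*ln([Ox]/[Red])
Step 1: RT/nF = 8.314*313/(3*96485) = 0.00899028 V
Step 2: [Ox]/[Red] = 0.6549/0.7597 = 0.862051
Step 3: ln(0.862051) = -0.148441
Step 4: correction = 0.00899028 * -0.148441 = -0.0013 V
E = -1.008 + -0.0013 = -1.0093 V

-1.0093 V


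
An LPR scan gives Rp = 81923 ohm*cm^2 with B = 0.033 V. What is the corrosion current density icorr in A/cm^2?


Apply the Stern-Geary relation: icorr = B / Rp
icorr = 0.033 / 81923 = 4.028×10^-7 A/cm^2

4.028×10^-7 A/cm^2


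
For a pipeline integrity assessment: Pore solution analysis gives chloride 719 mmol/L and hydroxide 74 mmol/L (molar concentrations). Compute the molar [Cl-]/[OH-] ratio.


Threshold parameter = [Cl-] / [OH-] (molar basis; both in mmol/L, so units cancel)
Ratio = 719 / 74 = 9.72

9.72


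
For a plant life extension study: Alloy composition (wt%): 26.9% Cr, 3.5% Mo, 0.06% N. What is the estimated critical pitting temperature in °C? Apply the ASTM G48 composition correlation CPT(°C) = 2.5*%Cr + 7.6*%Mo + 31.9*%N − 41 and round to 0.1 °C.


Apply the ASTM G48 empirical CPT estimate: CPT(°C) = 2.5*%Cr + 7.6*%Mo + 31.9*%N − 41
2.5*26.9 = 67.25; 7.6*3.5 = 26.6; 31.9*0.06 = 1.914
CPT = 67.25 + 26.6 + 1.914 − 41 = 54.764 °C
Rounded to 0.1 °C: CPT ≈ 54.8 °C

54.8 °C


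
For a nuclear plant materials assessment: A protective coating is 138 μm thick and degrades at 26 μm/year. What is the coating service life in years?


Service life = thickness / degradation rate
Life = 138 / 26 = 5.3 years

5.3 years


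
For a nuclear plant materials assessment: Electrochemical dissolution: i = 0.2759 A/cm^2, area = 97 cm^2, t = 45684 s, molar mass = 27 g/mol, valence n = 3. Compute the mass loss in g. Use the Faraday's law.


Apply Faraday's law: m = i*A*t*M / (n*F)
Total charge passed Q = i*A*t = 0.2759*97*45684 = 1222608.9132 C
m = Q*M/(n*F) = 1222608.9132*27/(3*96485) = 114.04343 g

114.04343 g


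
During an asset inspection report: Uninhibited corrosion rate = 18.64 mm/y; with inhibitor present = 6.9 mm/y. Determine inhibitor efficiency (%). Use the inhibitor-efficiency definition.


Apply the inhibitor-efficiency definition: IE = (CR_blank − CR_inh)/CR_blank × 100
IE = (18.64 − 6.9) / 18.64 × 100
IE = 11.74 / 18.64 × 100 = 63.0 %

63.0 %


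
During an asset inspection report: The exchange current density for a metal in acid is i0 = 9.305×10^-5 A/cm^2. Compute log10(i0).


i0 = 9.305×10^-5 A/cm^2
log10(i0) = -4.031

-4.031


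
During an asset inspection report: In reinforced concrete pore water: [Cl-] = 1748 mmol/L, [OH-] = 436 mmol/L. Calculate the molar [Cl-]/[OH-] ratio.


Threshold parameter = [Cl-] / [OH-] (molar basis; both in mmol/L, so units cancel)
Ratio = 1748 / 436 = 4.01

4.01


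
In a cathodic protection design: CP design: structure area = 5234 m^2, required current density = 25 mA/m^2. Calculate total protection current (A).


I = area * current density, then convert mA → A (÷1000)
I = 5234 * 25 / 1000 = 130.85 A

130.85 A


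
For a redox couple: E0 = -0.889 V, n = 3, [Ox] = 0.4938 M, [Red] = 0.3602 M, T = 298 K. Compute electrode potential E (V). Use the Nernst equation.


Apply the Nernst equation: E = E0 + (RT/nF)*ln([Ox]/[Red])
Step 1: RT/nF = 8.314*298/(3*96485) = 0.00855944 V
Step 2: [Ox]/[Red] = 0.4938/0.3602 = 1.370905
Step 3: ln(1.370905) = 0.315471
Step 4: correction = 0.00855944 * 0.315471 = 0.003 V
E = -0.889 + 0.003 = -0.886 V

-0.886 V


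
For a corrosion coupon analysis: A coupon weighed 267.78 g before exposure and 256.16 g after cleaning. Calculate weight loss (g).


Weight loss = initial − final
WL = 267.78 − 256.16 = 11.62 g

11.62 g


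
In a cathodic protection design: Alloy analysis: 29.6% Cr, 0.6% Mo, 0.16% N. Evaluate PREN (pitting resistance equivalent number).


Apply the PREN formula: PREN = Cr + 3.3*Mo + 16*N
PREN = 29.6 + 3.3*0.6 + 16*0.16
PREN = 29.6 + 1.98 + 2.56 = 34.14

34.14


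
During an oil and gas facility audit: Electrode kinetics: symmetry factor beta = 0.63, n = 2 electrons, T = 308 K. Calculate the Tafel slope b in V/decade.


Apply the Tafel slope relation: b = 2.303*R*T/(beta*n*F)
Numerator: 2.303 * 8.314 * 308 = 5897.32
Denominator: 0.63 * 2 * 96485 = 121571.1
b = 5897.32 / 121571.1 = 0.049 V/decade

0.049 V/decade


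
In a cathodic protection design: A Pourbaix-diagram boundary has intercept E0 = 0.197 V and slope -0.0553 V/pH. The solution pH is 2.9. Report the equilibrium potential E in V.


Apply the Pourbaix line equation: E = E0 + slope*pH
E = 0.197 + (-0.0553)*2.9 = 0.197 + (-0.16037) = 0.03663 V
Rounded to 3 decimal places: E = 0.037 V

0.037 V


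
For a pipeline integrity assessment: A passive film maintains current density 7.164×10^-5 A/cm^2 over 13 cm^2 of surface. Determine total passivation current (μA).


I = i_pass * A, then convert A → μA (×10^6)
I = 7.164×10^-5 * 13 * 10^6 = 931.32 μA

931.32 μA


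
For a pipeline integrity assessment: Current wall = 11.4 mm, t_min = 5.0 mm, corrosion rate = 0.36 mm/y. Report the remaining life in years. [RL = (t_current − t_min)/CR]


Apply the remaining-life relation: RL = (t_current − t_min) / CR
RL = (11.4 − 5.0) / 0.36 = 6.4 / 0.36 = 17.8 years

17.8 years


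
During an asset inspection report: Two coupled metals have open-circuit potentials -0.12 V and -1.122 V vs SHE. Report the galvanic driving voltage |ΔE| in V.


Driving voltage is the absolute potential difference.
|ΔE| = |-0.12 − (-1.122)| = 1.002 V

1.002 V


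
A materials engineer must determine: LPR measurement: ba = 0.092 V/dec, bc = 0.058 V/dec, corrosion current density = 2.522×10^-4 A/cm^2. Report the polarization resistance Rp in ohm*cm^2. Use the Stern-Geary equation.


Apply the Stern-Geary equation: Rp = ba*bc / (2.303*icorr*(ba+bc))
ba*bc = 0.092*0.058 = 0.005336
ba+bc = 0.15; 2.303*icorr*(ba+bc) = 2.303*2.522×10^-4*0.15 = 8.712249×10^-5
Rp = 0.005336 / 8.712249×10^-5 = 61.2 ohm*cm^2

61.2 ohm*cm^2


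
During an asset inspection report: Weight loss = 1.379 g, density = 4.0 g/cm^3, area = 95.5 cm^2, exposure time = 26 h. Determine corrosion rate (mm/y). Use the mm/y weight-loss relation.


Apply the mm/y weight-loss relation: CR = 87600 * W / (D * A * T)
Numerator: 87600 * 1.379 = 120800.4
Denominator: 4.0 * 95.5 * 26 = 9932.0
CR = 120800.4 / 9932.0 = 12.16275 mm/y

12.16275 mm/y


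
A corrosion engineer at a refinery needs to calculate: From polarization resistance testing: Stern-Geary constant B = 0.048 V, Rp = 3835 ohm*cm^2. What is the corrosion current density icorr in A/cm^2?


Apply the Stern-Geary relation: icorr = B / Rp
icorr = 0.048 / 3835 = 1.252×10^-5 A/cm^2

1.252×10^-5 A/cm^2


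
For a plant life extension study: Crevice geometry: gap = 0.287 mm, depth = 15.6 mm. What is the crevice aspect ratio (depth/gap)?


Aspect ratio = depth / gap
Ratio = 15.6 / 0.287 = 54.4

54.4


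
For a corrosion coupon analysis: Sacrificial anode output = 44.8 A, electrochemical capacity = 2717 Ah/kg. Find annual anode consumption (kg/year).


Annual consumption = current * hours per year / capacity
Rate = 44.8 * 8760 / 2717 = 144.4 kg/year

144.4 kg/year


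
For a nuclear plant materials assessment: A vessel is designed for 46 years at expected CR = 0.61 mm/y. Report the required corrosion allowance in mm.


Corrosion allowance = CR × design life
CA = 0.61 * 46 = 28.06 mm

28.06 mm


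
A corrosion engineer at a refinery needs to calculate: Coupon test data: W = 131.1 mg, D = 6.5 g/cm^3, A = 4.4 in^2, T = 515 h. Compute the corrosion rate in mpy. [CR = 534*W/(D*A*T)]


Apply the mpy weight-loss relation: CR = 534 * W / (D * A * T)
Numerator: 534 * 131.1 = 70007.4
Denominator: 6.5 * 4.4 * 515 = 14729.0
CR = 70007.4 / 14729.0 = 4.753 mpy

4.753 mpy


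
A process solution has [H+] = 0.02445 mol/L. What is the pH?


pH = −log10[H+]
pH = −log10(0.02445) = 1.61

1.61


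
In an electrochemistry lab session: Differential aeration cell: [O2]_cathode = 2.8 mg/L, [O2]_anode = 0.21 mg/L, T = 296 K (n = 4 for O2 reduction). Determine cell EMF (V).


Apply the Nernst concentration-cell relation: E = (RT/nF)*ln(C_cathode/C_anode)
RT/nF = 8.314*296/(4*96485) = 0.00637649 V
ln(2.8/0.21) = 2.59027
E = 0.00637649 * 2.59027 = 0.01652 V

0.01652 V


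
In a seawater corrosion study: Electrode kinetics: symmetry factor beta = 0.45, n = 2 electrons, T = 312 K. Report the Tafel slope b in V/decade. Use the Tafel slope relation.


Apply the Tafel slope relation: b = 2.303*R*T/(beta*n*F)
Numerator: 2.303 * 8.314 * 312 = 5973.91
Denominator: 0.45 * 2 * 96485 = 86836.5
b = 5973.91 / 86836.5 = 0.0688 V/decade

0.0688 V/decade


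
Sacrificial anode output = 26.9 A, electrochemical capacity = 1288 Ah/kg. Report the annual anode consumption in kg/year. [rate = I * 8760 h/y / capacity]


Annual consumption = current * hours per year / capacity
Rate = 26.9 * 8760 / 1288 = 183.0 kg/year

183.0 kg/year


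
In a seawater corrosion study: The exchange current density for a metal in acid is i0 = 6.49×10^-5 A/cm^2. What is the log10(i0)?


i0 = 6.49×10^-5 A/cm^2
log10(i0) = -4.188

-4.188


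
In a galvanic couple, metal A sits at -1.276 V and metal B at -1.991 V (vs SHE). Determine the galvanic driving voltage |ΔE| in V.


Driving voltage is the absolute potential difference.
|ΔE| = |-1.276 − (-1.991)| = 0.715 V

0.715 V


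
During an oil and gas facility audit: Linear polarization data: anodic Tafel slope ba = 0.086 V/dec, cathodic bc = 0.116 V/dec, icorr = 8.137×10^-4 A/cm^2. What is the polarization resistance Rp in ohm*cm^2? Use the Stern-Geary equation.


Apply the Stern-Geary equation: Rp = ba*bc / (2.303*icorr*(ba+bc))
ba*bc = 0.086*0.116 = 0.009976
ba+bc = 0.202; 2.303*icorr*(ba+bc) = 2.303*8.137×10^-4*0.202 = 3.7853812×10^-4
Rp = 0.009976 / 3.7853812×10^-4 = 26.35 ohm*cm^2

26.35 ohm*cm^2


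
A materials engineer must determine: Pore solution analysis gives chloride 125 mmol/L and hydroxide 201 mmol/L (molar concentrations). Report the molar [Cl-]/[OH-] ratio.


Threshold parameter = [Cl-] / [OH-] (molar basis; both in mmol/L, so units cancel)
Ratio = 125 / 201 = 0.62

0.62


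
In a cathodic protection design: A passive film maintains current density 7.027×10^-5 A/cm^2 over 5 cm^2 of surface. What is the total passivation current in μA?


I = i_pass * A, then convert A → μA (×10^6)
I = 7.027×10^-5 * 5 * 10^6 = 351.35 μA

351.35 μA


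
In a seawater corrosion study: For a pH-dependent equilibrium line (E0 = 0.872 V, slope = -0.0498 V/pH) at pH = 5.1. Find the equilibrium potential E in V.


Apply the Pourbaix line equation: E = E0 + slope*pH
E = 0.872 + (-0.0498)*5.1 = 0.872 + (-0.25398) = 0.61802 V
Rounded to 4 decimal places: E = 0.6180 V

0.6180 V


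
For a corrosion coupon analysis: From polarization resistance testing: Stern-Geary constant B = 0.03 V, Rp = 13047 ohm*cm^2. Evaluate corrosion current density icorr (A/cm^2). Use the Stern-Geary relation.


Apply the Stern-Geary relation: icorr = B / Rp
icorr = 0.03 / 13047 = 2.299×10^-6 A/cm^2

2.299×10^-6 A/cm^2


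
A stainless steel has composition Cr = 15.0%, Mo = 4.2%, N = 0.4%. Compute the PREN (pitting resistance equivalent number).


Apply the PREN formula: PREN = Cr + 3.3*Mo + 16*N
PREN = 15.0 + 3.3*4.2 + 16*0.4
PREN = 15.0 + 13.86 + 6.4 = 35.26

35.26


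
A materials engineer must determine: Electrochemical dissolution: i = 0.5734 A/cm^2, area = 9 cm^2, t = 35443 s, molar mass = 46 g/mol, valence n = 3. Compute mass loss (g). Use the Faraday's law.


Apply Faraday's law: m = i*A*t*M / (n*F)
Total charge passed Q = i*A*t = 0.5734*9*35443 = 182907.1458 C
m = Q*M/(n*F) = 182907.1458*46/(3*96485) = 29.06748 g

29.06748 g


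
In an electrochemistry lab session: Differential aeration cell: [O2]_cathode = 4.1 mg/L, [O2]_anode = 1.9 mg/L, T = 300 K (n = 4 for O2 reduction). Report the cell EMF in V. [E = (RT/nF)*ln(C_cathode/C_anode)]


Apply the Nernst concentration-cell relation: E = (RT/nF)*ln(C_cathode/C_anode)
RT/nF = 8.314*300/(4*96485) = 0.00646266 V
ln(4.1/1.9) = 0.76913
E = 0.00646266 * 0.76913 = 0.00497 V

0.00497 V


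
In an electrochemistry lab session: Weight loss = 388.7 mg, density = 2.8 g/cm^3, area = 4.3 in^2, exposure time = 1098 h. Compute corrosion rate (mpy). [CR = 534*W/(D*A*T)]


Apply the mpy weight-loss relation: CR = 534 * W / (D * A * T)
Numerator: 534 * 388.7 = 207565.8
Denominator: 2.8 * 4.3 * 1098 = 13219.92
CR = 207565.8 / 13219.92 = 15.701 mpy

15.701 mpy


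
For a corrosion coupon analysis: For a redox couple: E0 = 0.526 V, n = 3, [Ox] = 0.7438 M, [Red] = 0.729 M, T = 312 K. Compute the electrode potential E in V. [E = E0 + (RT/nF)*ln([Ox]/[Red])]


Apply the Nernst equation: E = E0 + (RT/nF)*ln([Ox]/[Red])
Step 1: RT/nF = 8.314*312/(3*96485) = 0.00896156 V
Step 2: [Ox]/[Red] = 0.7438/0.729 = 1.020302
Step 3: ln(1.020302) = 0.020099
Step 4: correction = 0.00896156 * 0.020099 = 0.0002 V
E = 0.526 + 0.0002 = 0.5262 V

0.5262 V


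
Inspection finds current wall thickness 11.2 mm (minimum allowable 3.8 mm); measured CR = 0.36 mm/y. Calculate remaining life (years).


Apply the remaining-life relation: RL = (t_current − t_min) / CR
RL = (11.2 − 3.8) / 0.36 = 7.4 / 0.36 = 20.6 years

20.6 years


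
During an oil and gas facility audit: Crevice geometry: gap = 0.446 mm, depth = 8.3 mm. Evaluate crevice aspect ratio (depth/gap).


Aspect ratio = depth / gap
Ratio = 8.3 / 0.446 = 18.6

18.6


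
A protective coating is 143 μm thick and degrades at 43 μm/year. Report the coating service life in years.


Service life = thickness / degradation rate
Life = 143 / 43 = 3.3 years

3.3 years


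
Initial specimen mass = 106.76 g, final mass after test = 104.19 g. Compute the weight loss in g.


Weight loss = initial − final
WL = 106.76 − 104.19 = 2.57 g

2.57 g


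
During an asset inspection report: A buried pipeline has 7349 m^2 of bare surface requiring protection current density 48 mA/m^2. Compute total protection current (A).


I = area * current density, then convert mA → A (÷1000)
I = 7349 * 48 / 1000 = 352.75 A

352.75 A


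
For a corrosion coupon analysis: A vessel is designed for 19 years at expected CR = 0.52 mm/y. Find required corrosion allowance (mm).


Corrosion allowance = CR × design life
CA = 0.52 * 19 = 9.88 mm

9.88 mm


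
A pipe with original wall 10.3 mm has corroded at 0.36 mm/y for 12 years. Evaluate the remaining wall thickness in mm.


Remaining wall = original − CR × time
t = 10.3 − 0.36*12 = 10.3 − 4.32 = 5.98 mm

5.98 mm


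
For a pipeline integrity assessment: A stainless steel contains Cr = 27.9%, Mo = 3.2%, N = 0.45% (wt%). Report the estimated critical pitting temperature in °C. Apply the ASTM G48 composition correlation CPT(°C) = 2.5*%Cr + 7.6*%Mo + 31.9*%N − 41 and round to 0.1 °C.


Apply the ASTM G48 empirical CPT estimate: CPT(°C) = 2.5*%Cr + 7.6*%Mo + 31.9*%N − 41
2.5*27.9 = 69.75; 7.6*3.2 = 24.32; 31.9*0.45 = 14.355
CPT = 69.75 + 24.32 + 14.355 − 41 = 67.425 °C
Rounded to 0.1 °C: CPT ≈ 67.4 °C

67.4 °C


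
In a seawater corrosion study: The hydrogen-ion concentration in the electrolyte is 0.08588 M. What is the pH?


pH = −log10[H+]
pH = −log10(0.08588) = 1.07

1.07


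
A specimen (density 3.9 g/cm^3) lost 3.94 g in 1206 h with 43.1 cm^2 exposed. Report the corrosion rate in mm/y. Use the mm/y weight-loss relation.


Apply the mm/y weight-loss relation: CR = 87600 * W / (D * A * T)
Numerator: 87600 * 3.94 = 345144.0
Denominator: 3.9 * 43.1 * 1206 = 202716.54
CR = 345144.0 / 202716.54 = 1.70259 mm/y

1.70259 mm/y


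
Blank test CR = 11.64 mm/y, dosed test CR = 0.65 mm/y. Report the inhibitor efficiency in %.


Apply the inhibitor-efficiency definition: IE = (CR_blank − CR_inh)/CR_blank × 100
IE = (11.64 − 0.65) / 11.64 × 100
IE = 10.99 / 11.64 × 100 = 94.4 %

94.4 %


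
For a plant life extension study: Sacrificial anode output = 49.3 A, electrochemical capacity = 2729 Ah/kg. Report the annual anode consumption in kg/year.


Annual consumption = current * hours per year / capacity
Rate = 49.3 * 8760 / 2729 = 158.3 kg/year

158.3 kg/year


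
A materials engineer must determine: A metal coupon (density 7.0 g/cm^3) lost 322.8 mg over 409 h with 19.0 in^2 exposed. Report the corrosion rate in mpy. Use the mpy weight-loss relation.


Apply the mpy weight-loss relation: CR = 534 * W / (D * A * T)
Numerator: 534 * 322.8 = 172375.2
Denominator: 7.0 * 19.0 * 409 = 54397.0
CR = 172375.2 / 54397.0 = 3.1688 mpy

3.1688 mpy


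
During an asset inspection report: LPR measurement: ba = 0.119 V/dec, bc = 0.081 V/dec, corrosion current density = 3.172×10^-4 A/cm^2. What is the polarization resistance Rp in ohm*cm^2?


Apply the Stern-Geary equation: Rp = ba*bc / (2.303*icorr*(ba+bc))
ba*bc = 0.119*0.081 = 0.009639
ba+bc = 0.2; 2.303*icorr*(ba+bc) = 2.303*3.172×10^-4*0.2 = 1.4610232×10^-4
Rp = 0.009639 / 1.4610232×10^-4 = 66.0 ohm*cm^2

66.0 ohm*cm^2


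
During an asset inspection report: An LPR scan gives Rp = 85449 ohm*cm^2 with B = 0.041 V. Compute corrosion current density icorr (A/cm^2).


Apply the Stern-Geary relation: icorr = B / Rp
icorr = 0.041 / 85449 = 4.798×10^-7 A/cm^2

4.798×10^-7 A/cm^2


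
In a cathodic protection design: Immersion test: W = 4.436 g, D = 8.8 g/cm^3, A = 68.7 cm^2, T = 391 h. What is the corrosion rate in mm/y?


Apply the mm/y weight-loss relation: CR = 87600 * W / (D * A * T)
Numerator: 87600 * 4.436 = 388593.6
Denominator: 8.8 * 68.7 * 391 = 236382.96
CR = 388593.6 / 236382.96 = 1.643915 mm/y

1.643915 mm/y


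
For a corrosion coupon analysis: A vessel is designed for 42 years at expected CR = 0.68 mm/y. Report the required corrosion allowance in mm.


Corrosion allowance = CR × design life
CA = 0.68 * 42 = 28.56 mm

28.56 mm


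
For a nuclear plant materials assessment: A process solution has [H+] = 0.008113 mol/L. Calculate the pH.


pH = −log10[H+]
pH = −log10(0.008113) = 2.09

2.09


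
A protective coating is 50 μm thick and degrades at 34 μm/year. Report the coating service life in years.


Service life = thickness / degradation rate
Life = 50 / 34 = 1.5 years

1.5 years


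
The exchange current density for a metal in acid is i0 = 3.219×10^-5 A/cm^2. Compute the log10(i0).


i0 = 3.219×10^-5 A/cm^2
log10(i0) = -4.492

-4.492


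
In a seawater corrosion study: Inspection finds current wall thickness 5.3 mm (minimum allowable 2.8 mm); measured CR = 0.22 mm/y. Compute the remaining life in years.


Apply the remaining-life relation: RL = (t_current − t_min) / CR
RL = (5.3 − 2.8) / 0.22 = 2.5 / 0.22 = 11.4 years

11.4 years


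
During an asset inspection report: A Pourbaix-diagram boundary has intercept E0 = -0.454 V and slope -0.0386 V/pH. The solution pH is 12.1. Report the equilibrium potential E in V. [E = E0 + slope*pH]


Apply the Pourbaix line equation: E = E0 + slope*pH
E = -0.454 + (-0.0386)*12.1 = -0.454 + (-0.46706) = -0.92106 V
Rounded to 4 decimal places: E = -0.9211 V

-0.9211 V


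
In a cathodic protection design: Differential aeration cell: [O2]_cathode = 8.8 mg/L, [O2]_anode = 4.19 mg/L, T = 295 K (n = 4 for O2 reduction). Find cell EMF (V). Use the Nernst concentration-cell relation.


Apply the Nernst concentration-cell relation: E = (RT/nF)*ln(C_cathode/C_anode)
RT/nF = 8.314*295/(4*96485) = 0.00635495 V
ln(8.8/4.19) = 0.74205
E = 0.00635495 * 0.74205 = 0.00472 V

0.00472 V


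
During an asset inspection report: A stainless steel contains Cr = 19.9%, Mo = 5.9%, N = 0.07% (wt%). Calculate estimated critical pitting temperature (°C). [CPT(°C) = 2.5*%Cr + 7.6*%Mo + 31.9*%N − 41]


Apply the ASTM G48 empirical CPT estimate: CPT(°C) = 2.5*%Cr + 7.6*%Mo + 31.9*%N − 41
2.5*19.9 = 49.75; 7.6*5.9 = 44.84; 31.9*0.07 = 2.233
CPT = 49.75 + 44.84 + 2.233 − 41 = 55.823 °C
Rounded to 0.1 °C: CPT ≈ 55.8 °C

55.8 °C


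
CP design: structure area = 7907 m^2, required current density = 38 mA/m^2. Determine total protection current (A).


I = area * current density, then convert mA → A (÷1000)
I = 7907 * 38 / 1000 = 300.47 A

300.47 A


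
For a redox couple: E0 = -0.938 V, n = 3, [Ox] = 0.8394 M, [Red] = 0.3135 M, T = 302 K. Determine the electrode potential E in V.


Apply the Nernst equation: E = E0 + (RT/nF)*ln([Ox]/[Red])
Step 1: RT/nF = 8.314*302/(3*96485) = 0.00867433 V
Step 2: [Ox]/[Red] = 0.8394/0.3135 = 2.677512
Step 3: ln(2.677512) = 0.984888
Step 4: correction = 0.00867433 * 0.984888 = 0.009 V
E = -0.938 + 0.009 = -0.929 V

-0.929 V


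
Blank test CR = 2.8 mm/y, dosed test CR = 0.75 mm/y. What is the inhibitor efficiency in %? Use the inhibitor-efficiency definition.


Apply the inhibitor-efficiency definition: IE = (CR_blank − CR_inh)/CR_blank × 100
IE = (2.8 − 0.75) / 2.8 × 100
IE = 2.05 / 2.8 × 100 = 73.2 %

73.2 %


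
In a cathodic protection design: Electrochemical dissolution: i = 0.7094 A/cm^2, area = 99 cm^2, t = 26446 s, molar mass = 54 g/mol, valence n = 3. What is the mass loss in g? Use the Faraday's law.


Apply Faraday's law: m = i*A*t*M / (n*F)
Total charge passed Q = i*A*t = 0.7094*99*26446 = 1857318.4476 C
m = Q*M/(n*F) = 1857318.4476*54/(3*96485) = 346.49668 g

346.49668 g


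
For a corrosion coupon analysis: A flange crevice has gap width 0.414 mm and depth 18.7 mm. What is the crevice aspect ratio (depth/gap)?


Aspect ratio = depth / gap
Ratio = 18.7 / 0.414 = 45.2

45.2


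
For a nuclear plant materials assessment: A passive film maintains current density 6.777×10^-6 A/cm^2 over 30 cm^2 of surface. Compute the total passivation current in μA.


I = i_pass * A, then convert A → μA (×10^6)
I = 6.777×10^-6 * 30 * 10^6 = 203.31 μA

203.31 μA


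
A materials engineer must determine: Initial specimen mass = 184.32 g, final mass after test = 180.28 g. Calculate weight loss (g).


Weight loss = initial − final
WL = 184.32 − 180.28 = 4.04 g

4.04 g


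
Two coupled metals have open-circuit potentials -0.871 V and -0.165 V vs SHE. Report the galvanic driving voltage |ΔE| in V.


Driving voltage is the absolute potential difference.
|ΔE| = |-0.871 − (-0.165)| = 0.706 V

0.706 V


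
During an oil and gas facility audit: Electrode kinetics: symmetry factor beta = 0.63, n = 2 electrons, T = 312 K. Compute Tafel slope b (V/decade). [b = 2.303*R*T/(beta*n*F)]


Apply the Tafel slope relation: b = 2.303*R*T/(beta*n*F)
Numerator: 2.303 * 8.314 * 312 = 5973.91
Denominator: 0.63 * 2 * 96485 = 121571.1
b = 5973.91 / 121571.1 = 0.0491 V/decade

0.0491 V/decade


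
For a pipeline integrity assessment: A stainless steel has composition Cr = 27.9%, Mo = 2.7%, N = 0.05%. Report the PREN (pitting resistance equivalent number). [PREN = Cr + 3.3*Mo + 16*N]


Apply the PREN formula: PREN = Cr + 3.3*Mo + 16*N
PREN = 27.9 + 3.3*2.7 + 16*0.05
PREN = 27.9 + 8.91 + 0.8 = 37.61

37.61


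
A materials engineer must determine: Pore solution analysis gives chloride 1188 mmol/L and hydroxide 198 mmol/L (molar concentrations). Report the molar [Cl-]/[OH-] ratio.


Threshold parameter = [Cl-] / [OH-] (molar basis; both in mmol/L, so units cancel)
Ratio = 1188 / 198 = 6.0

6.0


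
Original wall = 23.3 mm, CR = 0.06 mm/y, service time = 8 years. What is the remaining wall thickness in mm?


Remaining wall = original − CR × time
t = 23.3 − 0.06*8 = 23.3 − 0.48 = 22.82 mm

22.82 mm


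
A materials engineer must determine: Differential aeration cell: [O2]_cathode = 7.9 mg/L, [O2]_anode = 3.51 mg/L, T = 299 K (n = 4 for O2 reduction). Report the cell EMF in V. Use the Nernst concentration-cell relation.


Apply the Nernst concentration-cell relation: E = (RT/nF)*ln(C_cathode/C_anode)
RT/nF = 8.314*299/(4*96485) = 0.00644112 V
ln(7.9/3.51) = 0.81125
E = 0.00644112 * 0.81125 = 0.00523 V

0.00523 V


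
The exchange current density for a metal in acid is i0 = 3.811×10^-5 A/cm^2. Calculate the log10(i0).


i0 = 3.811×10^-5 A/cm^2
log10(i0) = -4.419

-4.419


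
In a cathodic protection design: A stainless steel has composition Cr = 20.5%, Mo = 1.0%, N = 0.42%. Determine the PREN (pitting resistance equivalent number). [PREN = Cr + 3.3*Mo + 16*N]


Apply the PREN formula: PREN = Cr + 3.3*Mo + 16*N
PREN = 20.5 + 3.3*1.0 + 16*0.42
PREN = 20.5 + 3.3 + 6.72 = 30.52

30.52


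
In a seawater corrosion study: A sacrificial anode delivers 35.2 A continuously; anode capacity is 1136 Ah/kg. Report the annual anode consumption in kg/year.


Annual consumption = current * hours per year / capacity
Rate = 35.2 * 8760 / 1136 = 271.4 kg/year

271.4 kg/year


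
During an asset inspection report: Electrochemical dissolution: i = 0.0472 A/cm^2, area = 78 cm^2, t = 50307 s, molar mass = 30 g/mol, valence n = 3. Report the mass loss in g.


Apply Faraday's law: m = i*A*t*M / (n*F)
Total charge passed Q = i*A*t = 0.0472*78*50307 = 185210.2512 C
m = Q*M/(n*F) = 185210.2512*30/(3*96485) = 19.19576 g

19.19576 g


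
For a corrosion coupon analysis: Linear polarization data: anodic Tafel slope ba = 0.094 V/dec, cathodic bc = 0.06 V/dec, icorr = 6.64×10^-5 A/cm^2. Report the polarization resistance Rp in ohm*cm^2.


Apply the Stern-Geary equation: Rp = ba*bc / (2.303*icorr*(ba+bc))
ba*bc = 0.094*0.06 = 0.00564
ba+bc = 0.154; 2.303*icorr*(ba+bc) = 2.303*6.64×10^-5*0.154 = 2.3549557×10^-5
Rp = 0.00564 / 2.3549557×10^-5 = 239.5 ohm*cm^2

239.5 ohm*cm^2


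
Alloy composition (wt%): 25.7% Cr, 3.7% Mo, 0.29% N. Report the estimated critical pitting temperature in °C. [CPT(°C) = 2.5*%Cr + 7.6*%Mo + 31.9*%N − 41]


Apply the ASTM G48 empirical CPT estimate: CPT(°C) = 2.5*%Cr + 7.6*%Mo + 31.9*%N − 41
2.5*25.7 = 64.25; 7.6*3.7 = 28.12; 31.9*0.29 = 9.251
CPT = 64.25 + 28.12 + 9.251 − 41 = 60.621 °C
Rounded to 0.1 °C: CPT ≈ 60.6 °C

60.6 °C


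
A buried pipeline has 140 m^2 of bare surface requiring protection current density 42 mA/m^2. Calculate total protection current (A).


I = area * current density, then convert mA → A (÷1000)
I = 140 * 42 / 1000 = 5.88 A

5.88 A


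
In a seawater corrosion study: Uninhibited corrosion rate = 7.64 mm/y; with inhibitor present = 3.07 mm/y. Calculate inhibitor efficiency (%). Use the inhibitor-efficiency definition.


Apply the inhibitor-efficiency definition: IE = (CR_blank − CR_inh)/CR_blank × 100
IE = (7.64 − 3.07) / 7.64 × 100
IE = 4.57 / 7.64 × 100 = 59.8 %

59.8 %


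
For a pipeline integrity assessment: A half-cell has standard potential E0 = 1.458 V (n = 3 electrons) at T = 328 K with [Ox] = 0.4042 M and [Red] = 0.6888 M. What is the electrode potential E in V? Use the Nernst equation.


Apply the Nernst equation: E = E0 + (RT/nF)*ln([Ox]/[Red])
Step 1: RT/nF = 8.314*328/(3*96485) = 0.00942113 V
Step 2: [Ox]/[Red] = 0.4042/0.6888 = 0.586818
Step 3: ln(0.586818) = -0.533041
Step 4: correction = 0.00942113 * -0.533041 = -0.005 V
E = 1.458 + -0.005 = 1.453 V

1.453 V


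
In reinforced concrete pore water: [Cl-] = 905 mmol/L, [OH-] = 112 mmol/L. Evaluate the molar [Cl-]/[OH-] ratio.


Threshold parameter = [Cl-] / [OH-] (molar basis; both in mmol/L, so units cancel)
Ratio = 905 / 112 = 8.08

8.08


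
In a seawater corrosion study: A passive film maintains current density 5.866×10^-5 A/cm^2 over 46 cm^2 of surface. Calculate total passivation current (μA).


I = i_pass * A, then convert A → μA (×10^6)
I = 5.866×10^-5 * 46 * 10^6 = 2698.36 μA

2698.36 μA


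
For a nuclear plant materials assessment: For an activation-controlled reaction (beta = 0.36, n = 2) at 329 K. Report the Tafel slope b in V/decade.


Apply the Tafel slope relation: b = 2.303*R*T/(beta*n*F)
Numerator: 2.303 * 8.314 * 329 = 6299.41
Denominator: 0.36 * 2 * 96485 = 69469.2
b = 6299.41 / 69469.2 = 0.091 V/decade

0.091 V/decade


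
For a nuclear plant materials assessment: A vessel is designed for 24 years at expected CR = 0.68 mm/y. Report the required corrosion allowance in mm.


Corrosion allowance = CR × design life
CA = 0.68 * 24 = 16.32 mm

16.32 mm


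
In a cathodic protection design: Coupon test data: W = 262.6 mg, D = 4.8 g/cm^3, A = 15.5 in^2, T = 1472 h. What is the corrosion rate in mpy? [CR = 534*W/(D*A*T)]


Apply the mpy weight-loss relation: CR = 534 * W / (D * A * T)
Numerator: 534 * 262.6 = 140228.4
Denominator: 4.8 * 15.5 * 1472 = 109516.8
CR = 140228.4 / 109516.8 = 1.2804 mpy

1.2804 mpy


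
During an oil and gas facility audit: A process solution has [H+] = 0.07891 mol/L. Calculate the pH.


pH = −log10[H+]
pH = −log10(0.07891) = 1.1

1.1


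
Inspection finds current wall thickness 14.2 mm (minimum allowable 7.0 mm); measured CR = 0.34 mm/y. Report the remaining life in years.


Apply the remaining-life relation: RL = (t_current − t_min) / CR
RL = (14.2 − 7.0) / 0.34 = 7.2 / 0.34 = 21.2 years

21.2 years


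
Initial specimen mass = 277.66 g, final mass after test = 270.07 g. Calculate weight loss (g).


Weight loss = initial − final
WL = 277.66 − 270.07 = 7.59 g

7.59 g


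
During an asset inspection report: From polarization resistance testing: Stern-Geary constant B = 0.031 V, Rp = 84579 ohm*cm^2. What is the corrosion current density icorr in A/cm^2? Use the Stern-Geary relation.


Apply the Stern-Geary relation: icorr = B / Rp
icorr = 0.031 / 84579 = 3.665×10^-7 A/cm^2

3.665×10^-7 A/cm^2


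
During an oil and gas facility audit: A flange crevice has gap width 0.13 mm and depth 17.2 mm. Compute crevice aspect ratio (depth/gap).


Aspect ratio = depth / gap
Ratio = 17.2 / 0.13 = 132.3

132.3


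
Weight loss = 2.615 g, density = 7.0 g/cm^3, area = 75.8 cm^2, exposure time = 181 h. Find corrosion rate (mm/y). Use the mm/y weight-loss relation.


Apply the mm/y weight-loss relation: CR = 87600 * W / (D * A * T)
Numerator: 87600 * 2.615 = 229074.0
Denominator: 7.0 * 75.8 * 181 = 96038.6
CR = 229074.0 / 96038.6 = 2.3852 mm/y

2.3852 mm/y


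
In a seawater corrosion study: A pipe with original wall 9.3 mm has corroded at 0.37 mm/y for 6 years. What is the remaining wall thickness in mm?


Remaining wall = original − CR × time
t = 9.3 − 0.37*6 = 9.3 − 2.22 = 7.08 mm

7.08 mm


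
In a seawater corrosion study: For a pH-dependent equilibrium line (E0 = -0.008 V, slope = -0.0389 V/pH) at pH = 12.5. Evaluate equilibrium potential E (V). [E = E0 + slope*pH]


Apply the Pourbaix line equation: E = E0 + slope*pH
E = -0.008 + (-0.0389)*12.5 = -0.008 + (-0.48625) = -0.49425 V
Rounded to 4 decimal places: E = -0.4943 V

-0.4943 V


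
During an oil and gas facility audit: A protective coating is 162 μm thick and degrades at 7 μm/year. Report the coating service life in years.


Service life = thickness / degradation rate
Life = 162 / 7 = 23.1 years

23.1 years


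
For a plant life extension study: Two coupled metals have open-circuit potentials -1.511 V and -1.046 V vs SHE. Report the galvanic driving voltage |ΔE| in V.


Driving voltage is the absolute potential difference.
|ΔE| = |-1.511 − (-1.046)| = 0.465 V

0.465 V


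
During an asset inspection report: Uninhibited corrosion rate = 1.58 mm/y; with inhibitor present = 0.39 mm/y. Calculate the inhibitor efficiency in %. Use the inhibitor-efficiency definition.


Apply the inhibitor-efficiency definition: IE = (CR_blank − CR_inh)/CR_blank × 100
IE = (1.58 − 0.39) / 1.58 × 100
IE = 1.19 / 1.58 × 100 = 75.3 %

75.3 %


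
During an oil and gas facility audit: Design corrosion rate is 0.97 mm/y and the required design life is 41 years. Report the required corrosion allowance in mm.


Corrosion allowance = CR × design life
CA = 0.97 * 41 = 39.77 mm

39.77 mm


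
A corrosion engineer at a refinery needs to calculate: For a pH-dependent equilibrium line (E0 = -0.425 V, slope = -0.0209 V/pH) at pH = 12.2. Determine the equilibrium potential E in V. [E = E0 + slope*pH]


Apply the Pourbaix line equation: E = E0 + slope*pH
E = -0.425 + (-0.0209)*12.2 = -0.425 + (-0.25498) = -0.67998 V
Rounded to 4 decimal places: E = -0.6800 V

-0.6800 V


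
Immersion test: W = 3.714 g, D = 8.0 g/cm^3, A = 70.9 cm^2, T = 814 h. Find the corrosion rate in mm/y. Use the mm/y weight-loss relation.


Apply the mm/y weight-loss relation: CR = 87600 * W / (D * A * T)
Numerator: 87600 * 3.714 = 325346.4
Denominator: 8.0 * 70.9 * 814 = 461700.8
CR = 325346.4 / 461700.8 = 0.70467 mm/y

0.70467 mm/y


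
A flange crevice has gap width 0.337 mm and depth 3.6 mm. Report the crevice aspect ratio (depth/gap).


Aspect ratio = depth / gap
Ratio = 3.6 / 0.337 = 10.7

10.7


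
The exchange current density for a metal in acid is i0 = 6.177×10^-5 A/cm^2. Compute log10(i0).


i0 = 6.177×10^-5 A/cm^2
log10(i0) = -4.209

-4.209


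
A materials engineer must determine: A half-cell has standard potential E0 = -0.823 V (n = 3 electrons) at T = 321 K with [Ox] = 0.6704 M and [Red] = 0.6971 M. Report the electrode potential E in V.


Apply the Nernst equation: E = E0 + (RT/nF)*ln([Ox]/[Red])
Step 1: RT/nF = 8.314*321/(3*96485) = 0.00922007 V
Step 2: [Ox]/[Red] = 0.6704/0.6971 = 0.961698
Step 3: ln(0.961698) = -0.039055
Step 4: correction = 0.00922007 * -0.039055 = -0.0004 V
E = -0.823 + -0.0004 = -0.8234 V

-0.8234 V


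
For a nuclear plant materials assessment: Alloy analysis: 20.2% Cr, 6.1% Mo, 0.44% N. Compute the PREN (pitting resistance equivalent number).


Apply the PREN formula: PREN = Cr + 3.3*Mo + 16*N
PREN = 20.2 + 3.3*6.1 + 16*0.44
PREN = 20.2 + 20.13 + 7.04 = 47.37

47.37


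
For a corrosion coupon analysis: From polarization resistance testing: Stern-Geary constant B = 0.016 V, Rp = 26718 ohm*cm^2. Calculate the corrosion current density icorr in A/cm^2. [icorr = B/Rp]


Apply the Stern-Geary relation: icorr = B / Rp
icorr = 0.016 / 26718 = 5.988×10^-7 A/cm^2

5.988×10^-7 A/cm^2


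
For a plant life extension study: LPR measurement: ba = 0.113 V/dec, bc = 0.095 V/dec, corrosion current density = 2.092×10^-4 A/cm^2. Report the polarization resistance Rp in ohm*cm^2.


Apply the Stern-Geary equation: Rp = ba*bc / (2.303*icorr*(ba+bc))
ba*bc = 0.113*0.095 = 0.010735
ba+bc = 0.208; 2.303*icorr*(ba+bc) = 2.303*2.092×10^-4*0.208 = 1.0021182×10^-4
Rp = 0.010735 / 1.0021182×10^-4 = 107.12 ohm*cm^2

107.12 ohm*cm^2


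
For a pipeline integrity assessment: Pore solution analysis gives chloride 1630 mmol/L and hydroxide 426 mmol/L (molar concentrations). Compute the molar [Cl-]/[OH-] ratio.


Threshold parameter = [Cl-] / [OH-] (molar basis; both in mmol/L, so units cancel)
Ratio = 1630 / 426 = 3.83

3.83


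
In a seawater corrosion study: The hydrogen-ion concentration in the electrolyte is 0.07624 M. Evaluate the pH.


pH = −log10[H+]
pH = −log10(0.07624) = 1.12

1.12


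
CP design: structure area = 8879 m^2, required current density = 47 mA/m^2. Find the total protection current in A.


I = area * current density, then convert mA → A (÷1000)
I = 8879 * 47 / 1000 = 417.31 A

417.31 A


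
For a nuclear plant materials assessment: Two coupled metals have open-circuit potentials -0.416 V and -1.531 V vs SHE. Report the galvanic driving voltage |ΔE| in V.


Driving voltage is the absolute potential difference.
|ΔE| = |-0.416 − (-1.531)| = 1.115 V

1.115 V


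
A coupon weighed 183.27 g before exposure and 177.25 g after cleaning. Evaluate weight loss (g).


Weight loss = initial − final
WL = 183.27 − 177.25 = 6.02 g

6.02 g


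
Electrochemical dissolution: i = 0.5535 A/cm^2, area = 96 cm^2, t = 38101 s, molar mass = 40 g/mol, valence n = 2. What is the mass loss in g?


Apply Faraday's law: m = i*A*t*M / (n*F)
Total charge passed Q = i*A*t = 0.5535*96*38101 = 2024534.736 C
m = Q*M/(n*F) = 2024534.736*40/(2*96485) = 419.6579 g

419.6579 g


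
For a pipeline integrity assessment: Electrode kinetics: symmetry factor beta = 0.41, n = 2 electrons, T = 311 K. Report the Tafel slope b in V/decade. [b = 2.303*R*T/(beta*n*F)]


Apply the Tafel slope relation: b = 2.303*R*T/(beta*n*F)
Numerator: 2.303 * 8.314 * 311 = 5954.76
Denominator: 0.41 * 2 * 96485 = 79117.7
b = 5954.76 / 79117.7 = 0.0753 V/decade

0.0753 V/decade


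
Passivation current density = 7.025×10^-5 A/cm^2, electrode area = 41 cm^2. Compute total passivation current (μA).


I = i_pass * A, then convert A → μA (×10^6)
I = 7.025×10^-5 * 41 * 10^6 = 2880.25 μA

2880.25 μA


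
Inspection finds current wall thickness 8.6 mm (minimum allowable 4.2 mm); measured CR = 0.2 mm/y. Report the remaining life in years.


Apply the remaining-life relation: RL = (t_current − t_min) / CR
RL = (8.6 − 4.2) / 0.2 = 4.4 / 0.2 = 22.0 years

22.0 years


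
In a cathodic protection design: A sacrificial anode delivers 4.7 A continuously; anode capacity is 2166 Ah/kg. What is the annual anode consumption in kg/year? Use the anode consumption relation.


Annual consumption = current * hours per year / capacity
Rate = 4.7 * 8760 / 2166 = 19.0 kg/year

19.0 kg/year


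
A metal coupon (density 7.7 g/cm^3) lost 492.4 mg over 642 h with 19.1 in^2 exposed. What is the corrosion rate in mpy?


Apply the mpy weight-loss relation: CR = 534 * W / (D * A * T)
Numerator: 534 * 492.4 = 262941.6
Denominator: 7.7 * 19.1 * 642 = 94418.94
CR = 262941.6 / 94418.94 = 2.78484 mpy

2.78484 mpy


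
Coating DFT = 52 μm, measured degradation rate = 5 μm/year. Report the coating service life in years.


Service life = thickness / degradation rate
Life = 52 / 5 = 10.4 years

10.4 years


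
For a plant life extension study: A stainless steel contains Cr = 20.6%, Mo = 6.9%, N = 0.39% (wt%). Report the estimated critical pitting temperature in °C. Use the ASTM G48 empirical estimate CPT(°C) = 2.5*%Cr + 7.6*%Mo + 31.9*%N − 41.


Apply the ASTM G48 empirical CPT estimate: CPT(°C) = 2.5*%Cr + 7.6*%Mo + 31.9*%N − 41
2.5*20.6 = 51.5; 7.6*6.9 = 52.44; 31.9*0.39 = 12.441
CPT = 51.5 + 52.44 + 12.441 − 41 = 75.381 °C
Rounded to 0.1 °C: CPT ≈ 75.4 °C

75.4 °C


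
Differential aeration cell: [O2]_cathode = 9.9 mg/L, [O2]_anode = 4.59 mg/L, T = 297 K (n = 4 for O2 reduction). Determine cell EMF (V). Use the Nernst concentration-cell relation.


Apply the Nernst concentration-cell relation: E = (RT/nF)*ln(C_cathode/C_anode)
RT/nF = 8.314*297/(4*96485) = 0.00639804 V
ln(9.9/4.59) = 0.76865
E = 0.00639804 * 0.76865 = 0.00492 V

0.00492 V


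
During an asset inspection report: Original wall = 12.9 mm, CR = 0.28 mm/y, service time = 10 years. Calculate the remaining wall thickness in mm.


Remaining wall = original − CR × time
t = 12.9 − 0.28*10 = 12.9 − 2.8 = 10.1 mm

10.1 mm


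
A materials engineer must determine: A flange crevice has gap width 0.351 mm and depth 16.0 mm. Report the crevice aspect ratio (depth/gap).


Aspect ratio = depth / gap
Ratio = 16.0 / 0.351 = 45.6

45.6


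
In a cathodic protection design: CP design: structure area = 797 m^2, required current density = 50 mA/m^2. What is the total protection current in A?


I = area * current density, then convert mA → A (÷1000)
I = 797 * 50 / 1000 = 39.85 A

39.85 A
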